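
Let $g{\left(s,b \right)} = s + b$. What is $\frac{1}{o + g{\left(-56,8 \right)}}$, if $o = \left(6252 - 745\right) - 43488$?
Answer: $- \frac{1}{38029} \approx -2.6296 \cdot 10^{-5}$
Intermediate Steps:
$g{\left(s,b \right)} = b + s$
$o = -37981$ ($o = \left(6252 - 745\right) - 43488 = 5507 - 43488 = -37981$)
$\frac{1}{o + g{\left(-56,8 \right)}} = \frac{1}{-37981 + \left(8 - 56\right)} = \frac{1}{-37981 - 48} = \frac{1}{-38029} = - \frac{1}{38029}$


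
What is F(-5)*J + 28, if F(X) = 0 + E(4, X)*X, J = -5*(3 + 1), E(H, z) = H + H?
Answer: 828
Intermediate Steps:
E(H, z) = 2*H
J = -20 (J = -5*4 = -20)
F(X) = 8*X (F(X) = 0 + (2*4)*X = 0 + 8*X = 8*X)
F(-5)*J + 28 = (8*(-5))*(-20) + 28 = -40*(-20) + 28 = 800 + 28 = 828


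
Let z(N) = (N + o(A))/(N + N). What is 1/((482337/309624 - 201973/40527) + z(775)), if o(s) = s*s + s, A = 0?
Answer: -220142664/644104397 ≈ -0.34178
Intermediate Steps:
o(s) = s + s**2 (o(s) = s**2 + s = s + s**2)
z(N) = 1/2 (z(N) = (N + 0*(1 + 0))/(N + N) = (N + 0*1)/((2*N)) = (N + 0)*(1/(2*N)) = N*(1/(2*N)) = 1/2)
1/((482337/309624 - 201973/40527) + z(775)) = 1/((482337/309624 - 201973/40527) + 1/2) = 1/((482337*(1/309624) - 201973*1/40527) + 1/2) = 1/((160779/103208 - 201973/40527) + 1/2) = 1/(-754175729/220142664 + 1/2) = 1/(-644104397/220142664) = -220142664/644104397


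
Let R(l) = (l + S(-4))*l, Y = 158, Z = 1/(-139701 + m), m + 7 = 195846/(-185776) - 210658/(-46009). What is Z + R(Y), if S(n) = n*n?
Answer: 16414175048045991796/597052780893339 ≈ 27492.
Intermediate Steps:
m = -14853526947/4273683992 (m = -7 + (195846/(-185776) - 210658/(-46009)) = -7 + (195846*(-1/185776) - 210658*(-1/46009)) = -7 + (-97923/92888 + 210658/46009) = -7 + 15062260997/4273683992 = -14853526947/4273683992 ≈ -3.4756)
S(n) = n²
Z = -4273683992/597052780893339 (Z = 1/(-139701 - 14853526947/4273683992) = 1/(-597052780893339/4273683992) = -4273683992/597052780893339 ≈ -7.1580e-6)
R(l) = l*(16 + l) (R(l) = (l + (-4)²)*l = (l + 16)*l = (16 + l)*l = l*(16 + l))
Z + R(Y) = -4273683992/597052780893339 + 158*(16 + 158) = -4273683992/597052780893339 + 158*174 = -4273683992/597052780893339 + 27492 = 16414175048045991796/597052780893339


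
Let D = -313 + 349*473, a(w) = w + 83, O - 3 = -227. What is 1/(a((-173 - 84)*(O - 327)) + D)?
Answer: 1/306454 ≈ 3.2631e-6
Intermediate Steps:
O = -224 (O = 3 - 227 = -224)
a(w) = 83 + w
D = 164764 (D = -313 + 165077 = 164764)
1/(a((-173 - 84)*(O - 327)) + D) = 1/((83 + (-173 - 84)*(-224 - 327)) + 164764) = 1/((83 - 257*(-551)) + 164764) = 1/((83 + 141607) + 164764) = 1/(141690 + 164764) = 1/306454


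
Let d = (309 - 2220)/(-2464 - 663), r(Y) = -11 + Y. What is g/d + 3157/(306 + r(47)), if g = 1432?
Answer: 512487505/217854 ≈ 2352.4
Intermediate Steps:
d = 1911/3127 (d = -1911/(-3127) = -1911*(-1/3127) = 1911/3127 ≈ 0.61113)
g/d + 3157/(306 + r(47)) = 1432/(1911/3127) + 3157/(306 + (-11 + 47)) = 1432*(3127/1911) + 3157/(306 + 36) = 4477864/1911 + 3157/342 = 512487505/217854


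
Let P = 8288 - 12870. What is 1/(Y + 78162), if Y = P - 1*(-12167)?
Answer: 1/85747 ≈ 1.1662e-5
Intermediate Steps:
P = -4582
Y = 7585 (Y = -4582 - 1*(-12167) = -4582 + 12167 = 7585)
1/(Y + 78162) = 1/(7585 + 78162) = 1/85747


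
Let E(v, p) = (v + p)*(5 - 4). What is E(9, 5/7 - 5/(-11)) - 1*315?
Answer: -23472/77 ≈ -304.83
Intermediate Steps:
E(v, p) = p + v (E(v, p) = (p + v)*1 = p + v)
E(9, 5/7 - 5/(-11)) - 1*315 = ((5/7 - 5/(-11)) + 9) - 1*315 = ((5*(1/7) - 5*(-1/11)) + 9) - 315 = ((5/7 + 5/11) + 9) - 315 = (90/77 + 9) - 315 = 783/77 - 315 = -23472/77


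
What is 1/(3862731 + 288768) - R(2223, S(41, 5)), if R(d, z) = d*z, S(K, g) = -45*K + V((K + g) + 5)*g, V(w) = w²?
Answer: -102993210211319/4151499 ≈ -2.4809e+7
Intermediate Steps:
S(K, g) = -45*K + g*(5 + K + g)² (S(K, g) = -45*K + ((K + g) + 5)²*g = -45*K + (5 + K + g)²*g = -45*K + g*(5 + K + g)²)
1/(3862731 + 288768) - R(2223, S(41, 5)) = 1/(3862731 + 288768) - 2223*(-45*41 + 5*(5 + 41 + 5)²) = 1/4151499 - 2223*(-1845 + 5*51²) = 1/4151499 - 2223*(-1845 + 5*2601) = 1/4151499 - 2223*(-1845 + 13005) = 1/4151499 - 2223*11160 = 1/4151499 - 1*24808680 = 1/4151499 - 24808680 = -102993210211319/4151499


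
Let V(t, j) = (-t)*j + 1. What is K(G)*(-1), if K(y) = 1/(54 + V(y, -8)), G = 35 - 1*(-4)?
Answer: -1/367 ≈ -0.0027248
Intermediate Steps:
V(t, j) = 1 - j*t (V(t, j) = -j*t + 1 = 1 - j*t)
G = 39 (G = 35 + 4 = 39)
K(y) = 1/(55 + 8*y) (K(y) = 1/(54 + (1 - 1*(-8)*y)) = 1/(54 + (1 + 8*y)) = 1/(55 + 8*y))
K(G)*(-1) = -1/(55 + 8*39) = -1/(55 + 312) = -1/367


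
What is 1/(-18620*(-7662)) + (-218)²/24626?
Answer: 484291422799/250950267960 ≈ 1.9298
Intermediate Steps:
1/(-18620*(-7662)) + (-218)²/24626 = -1/18620*(-1/7662) + 47524*(1/24626) = 1/142666440 + 23762/12313 = 484291422799/250950267960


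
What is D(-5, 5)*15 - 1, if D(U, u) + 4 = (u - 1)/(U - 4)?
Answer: -203/3 ≈ -67.667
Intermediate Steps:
D(U, u) = -4 + (-1 + u)/(-4 + U) (D(U, u) = -4 + (u - 1)/(U - 4) = -4 + (-1 + u)/(-4 + U))
D(-5, 5)*15 - 1 = ((15 + 5 - 4*(-5))/(-4 - 5))*15 - 1 = ((15 + 5 + 20)/(-9))*15 - 1 = -⅑*40*15 - 1 = -40/9*15 - 1 = -200/3 - 1 = -203/3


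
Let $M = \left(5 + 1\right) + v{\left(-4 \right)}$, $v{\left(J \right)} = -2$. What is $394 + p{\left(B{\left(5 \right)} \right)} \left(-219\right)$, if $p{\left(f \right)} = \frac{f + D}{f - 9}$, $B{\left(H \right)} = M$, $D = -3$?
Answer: $\frac{2189}{5} \approx 437.8$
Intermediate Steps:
$M = 4$ ($M = \left(5 + 1\right) - 2 = 6 - 2 = 4$)
$B{\left(H \right)} = 4$
$p{\left(f \right)} = \frac{-3 + f}{-9 + f}$ ($p{\left(f \right)} = \frac{f - 3}{f - 9} = \frac{-3 + f}{-9 + f}$)
$394 + p{\left(B{\left(5 \right)} \right)} \left(-219\right) = 394 + \frac{-3 + 4}{-9 + 4} \left(-219\right) = 394 + \frac{1}{-5} \cdot 1 \left(-219\right) = 394 + \left(- \frac{1}{5}\right) 1 \left(-219\right) = 394 - - \frac{219}{5} = 394 + \frac{219}{5} = \frac{2189}{5}$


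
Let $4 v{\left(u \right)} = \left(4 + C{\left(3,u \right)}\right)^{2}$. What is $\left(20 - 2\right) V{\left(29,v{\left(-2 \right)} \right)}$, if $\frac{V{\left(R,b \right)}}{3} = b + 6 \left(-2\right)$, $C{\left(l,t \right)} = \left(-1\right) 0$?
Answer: $-432$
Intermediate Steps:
$C{\left(l,t \right)} = 0$
$v{\left(u \right)} = 4$ ($v{\left(u \right)} = \frac{\left(4 + 0\right)^{2}}{4} = \frac{4^{2}}{4} = \frac{1}{4} \cdot 16 = 4$)
$V{\left(R,b \right)} = -36 + 3 b$ ($V{\left(R,b \right)} = 3 \left(b + 6 \left(-2\right)\right) = 3 \left(b - 12\right) = 3 \left(-12 + b\right) = -36 + 3 b$)
$\left(20 - 2\right) V{\left(29,v{\left(-2 \right)} \right)} = \left(20 - 2\right) \left(-36 + 3 \cdot 4\right) = \left(20 - 2\right) \left(-36 + 12\right) = 18 \left(-24\right) = -432$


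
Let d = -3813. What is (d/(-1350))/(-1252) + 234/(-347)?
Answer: -132276637/195499800 ≈ -0.67661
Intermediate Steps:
(d/(-1350))/(-1252) + 234/(-347) = -3813/(-1350)/(-1252) + 234/(-347) = -3813*(-1/1350)*(-1/1252) + 234*(-1/347) = (1271/450)*(-1/1252) - 234/347 = -1271/563400 - 234/347 = -132276637/195499800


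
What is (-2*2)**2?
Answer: 16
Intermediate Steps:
(-2*2)**2 = (-4)**2 = 16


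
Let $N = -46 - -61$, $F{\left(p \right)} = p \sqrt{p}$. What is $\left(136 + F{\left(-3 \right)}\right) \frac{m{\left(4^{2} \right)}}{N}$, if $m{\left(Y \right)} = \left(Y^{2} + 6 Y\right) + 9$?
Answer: $\frac{49096}{15} - \frac{361 i \sqrt{3}}{5} \approx 3273.1 - 125.05 i$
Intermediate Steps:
$F{\left(p \right)} = p^{\frac{3}{2}}$
$m{\left(Y \right)} = 9 + Y^{2} + 6 Y$
$N = 15$ ($N = -46 + 61 = 15$)
$\left(136 + F{\left(-3 \right)}\right) \frac{m{\left(4^{2} \right)}}{N} = \left(136 + \left(-3\right)^{\frac{3}{2}}\right) \frac{9 + \left(4^{2}\right)^{2} + 6 \cdot 4^{2}}{15} = \left(136 - 3 i \sqrt{3}\right) \left(9 + 16^{2} + 6 \cdot 16\right) \frac{1}{15} = \left(136 - 3 i \sqrt{3}\right) \left(9 + 256 + 96\right) \frac{1}{15} = \left(136 - 3 i \sqrt{3}\right) 361 \cdot \frac{1}{15} = \left(136 - 3 i \sqrt{3}\right) \frac{361}{15} = \frac{49096}{15} - \frac{361 i \sqrt{3}}{5}$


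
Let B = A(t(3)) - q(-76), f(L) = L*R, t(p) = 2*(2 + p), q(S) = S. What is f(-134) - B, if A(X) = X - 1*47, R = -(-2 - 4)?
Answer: -843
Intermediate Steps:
R = 6 (R = -1*(-6) = 6)
t(p) = 4 + 2*p
A(X) = -47 + X (A(X) = X - 47 = -47 + X)
f(L) = 6*L (f(L) = L*6 = 6*L)
B = 39 (B = (-47 + (4 + 2*3)) - 1*(-76) = (-47 + (4 + 6)) + 76 = (-47 + 10) + 76 = -37 + 76 = 39)
f(-134) - B = 6*(-134) - 1*39 = -804 - 39 = -843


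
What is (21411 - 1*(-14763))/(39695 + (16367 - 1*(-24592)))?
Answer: 18087/40327 ≈ 0.44851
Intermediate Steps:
(21411 - 1*(-14763))/(39695 + (16367 - 1*(-24592))) = (21411 + 14763)/(39695 + (16367 + 24592)) = 36174/(39695 + 40959) = 36174/80654 = 36174*(1/80654) = 18087/40327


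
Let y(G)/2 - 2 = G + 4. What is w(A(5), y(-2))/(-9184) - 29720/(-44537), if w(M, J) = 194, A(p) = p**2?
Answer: 132154151/204513904 ≈ 0.64619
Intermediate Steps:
y(G) = 12 + 2*G (y(G) = 4 + 2*(G + 4) = 4 + 2*(4 + G) = 4 + (8 + 2*G) = 12 + 2*G)
w(A(5), y(-2))/(-9184) - 29720/(-44537) = 194/(-9184) - 29720/(-44537) = 194*(-1/9184) - 29720*(-1/44537) = -97/4592 + 29720/44537 = 132154151/204513904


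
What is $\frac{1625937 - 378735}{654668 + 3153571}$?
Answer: $\frac{415734}{1269413} \approx 0.3275$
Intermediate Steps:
$\frac{1625937 - 378735}{654668 + 3153571} = \frac{1247202}{3808239} = 1247202 \cdot \frac{1}{3808239} = \frac{415734}{1269413}$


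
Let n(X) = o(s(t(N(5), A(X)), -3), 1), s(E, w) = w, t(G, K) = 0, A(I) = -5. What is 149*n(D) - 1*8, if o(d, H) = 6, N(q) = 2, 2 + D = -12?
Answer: 886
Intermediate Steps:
D = -14 (D = -2 - 12 = -14)
n(X) = 6
149*n(D) - 1*8 = 149*6 - 1*8 = 894 - 8 = 886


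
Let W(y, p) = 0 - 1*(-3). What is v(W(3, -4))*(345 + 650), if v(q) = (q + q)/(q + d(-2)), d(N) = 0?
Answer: 1990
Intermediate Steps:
W(y, p) = 3 (W(y, p) = 0 + 3 = 3)
v(q) = 2 (v(q) = (q + q)/(q + 0) = (2*q)/q = 2)
v(W(3, -4))*(345 + 650) = 2*(345 + 650) = 2*995 = 1990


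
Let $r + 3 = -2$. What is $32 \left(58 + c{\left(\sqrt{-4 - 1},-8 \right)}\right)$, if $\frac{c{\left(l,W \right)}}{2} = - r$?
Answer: $2176$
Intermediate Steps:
$r = -5$ ($r = -3 - 2 = -5$)
$c{\left(l,W \right)} = 10$ ($c{\left(l,W \right)} = 2 \left(\left(-1\right) \left(-5\right)\right) = 2 \cdot 5 = 10$)
$32 \left(58 + c{\left(\sqrt{-4 - 1},-8 \right)}\right) = 32 \left(58 + 10\right) = 32 \cdot 68 = 2176$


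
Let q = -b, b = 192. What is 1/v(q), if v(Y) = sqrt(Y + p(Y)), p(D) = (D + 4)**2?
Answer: sqrt(13)/676 ≈ 0.0053337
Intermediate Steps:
p(D) = (4 + D)**2
q = -192 (q = -1*192 = -192)
v(Y) = sqrt(Y + (4 + Y)**2)
1/v(q) = 1/(sqrt(-192 + (4 - 192)**2)) = 1/(sqrt(-192 + (-188)**2)) = 1/(sqrt(-192 + 35344)) = 1/(sqrt(35152)) = 1/(52*sqrt(13)) = sqrt(13)/676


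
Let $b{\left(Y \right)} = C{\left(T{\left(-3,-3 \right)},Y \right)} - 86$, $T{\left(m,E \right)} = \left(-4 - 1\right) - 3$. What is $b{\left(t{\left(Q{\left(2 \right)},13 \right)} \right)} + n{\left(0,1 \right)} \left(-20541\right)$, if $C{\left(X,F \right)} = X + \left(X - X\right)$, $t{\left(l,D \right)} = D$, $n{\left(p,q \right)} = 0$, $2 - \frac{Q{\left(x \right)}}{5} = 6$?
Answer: $-94$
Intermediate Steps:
$Q{\left(x \right)} = -20$ ($Q{\left(x \right)} = 10 - 30 = -20$)
$T{\left(m,E \right)} = -8$ ($T{\left(m,E \right)} = -5 - 3 = -8$)
$C{\left(X,F \right)} = X$ ($C{\left(X,F \right)} = X + 0 = X$)
$b{\left(Y \right)} = -94$ ($b{\left(Y \right)} = -8 - 86 = -94$)
$b{\left(t{\left(Q{\left(2 \right)},13 \right)} \right)} + n{\left(0,1 \right)} \left(-20541\right) = -94 + 0 \left(-20541\right) = -94 + 0 = -94$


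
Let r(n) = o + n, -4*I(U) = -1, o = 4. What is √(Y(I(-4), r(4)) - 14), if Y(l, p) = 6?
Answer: 2*I*√2 ≈ 2.8284*I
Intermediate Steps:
I(U) = ¼ (I(U) = -¼*(-1) = ¼)
r(n) = 4 + n
√(Y(I(-4), r(4)) - 14) = √(6 - 14) = √(-8) = 2*I*√2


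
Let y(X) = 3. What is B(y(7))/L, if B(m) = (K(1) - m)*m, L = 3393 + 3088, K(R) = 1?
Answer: -6/6481 ≈ -0.00092578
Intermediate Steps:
L = 6481
B(m) = m*(1 - m) (B(m) = (1 - m)*m = m*(1 - m))
B(y(7))/L = (3*(1 - 1*3))/6481 = (3*(1 - 3))*(1/6481) = (3*(-2))*(1/6481) = -6*1/6481 = -6/6481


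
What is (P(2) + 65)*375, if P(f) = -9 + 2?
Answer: 21750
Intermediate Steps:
P(f) = -7
(P(2) + 65)*375 = (-7 + 65)*375 = 58*375 = 21750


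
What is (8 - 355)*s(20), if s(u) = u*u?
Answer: -138800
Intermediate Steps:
s(u) = u**2
(8 - 355)*s(20) = (8 - 355)*20**2 = -347*400 = -138800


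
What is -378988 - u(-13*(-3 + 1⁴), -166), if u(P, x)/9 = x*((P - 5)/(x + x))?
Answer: -758165/2 ≈ -3.7908e+5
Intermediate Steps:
u(P, x) = -45/2 + 9*P/2 (u(P, x) = 9*(x*((P - 5)/(x + x))) = 9*(x*((-5 + P)/((2*x)))) = 9*(x*((-5 + P)*(1/(2*x)))) = 9*(x*((-5 + P)/(2*x))) = 9*(-5/2 + P/2) = -45/2 + 9*P/2)
-378988 - u(-13*(-3 + 1⁴), -166) = -378988 - (-45/2 + 9*(-13*(-3 + 1⁴))/2) = -378988 - (-45/2 + 9*(-13*(-3 + 1))/2) = -378988 - (-45/2 + 9*(-13*(-2))/2) = -378988 - (-45/2 + (9/2)*26) = -378988 - (-45/2 + 117) = -378988 - 1*189/2 = -378988 - 189/2 = -758165/2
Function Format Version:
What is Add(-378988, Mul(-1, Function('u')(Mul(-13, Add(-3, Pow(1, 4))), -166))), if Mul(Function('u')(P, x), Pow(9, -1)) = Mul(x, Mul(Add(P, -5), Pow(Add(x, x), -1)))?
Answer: Rational(-758165, 2) ≈ -3.7908e+5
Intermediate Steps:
Function('u')(P, x) = Add(Rational(-45, 2), Mul(Rational(9, 2), P)) (Function('u')(P, x) = Mul(9, Mul(x, Mul(Add(P, -5), Pow(Add(x, x), -1)))) = Mul(9, Mul(x, Mul(Add(-5, P), Pow(Mul(2, x), -1)))) = Mul(9, Mul(x, Mul(Add(-5, P), Mul(Rational(1, 2), Pow(x, -1))))) = Mul(9, Mul(x, Mul(Rational(1, 2), Pow(x, -1), Add(-5, P)))) = Mul(9, Add(Rational(-5, 2), Mul(Rational(1, 2), P))) = Add(Rational(-45, 2), Mul(Rational(9, 2), P)))
Add(-378988, Mul(-1, Function('u')(Mul(-13, Add(-3, Pow(1, 4))), -166))) = Add(-378988, Mul(-1, Add(Rational(-45, 2), Mul(Rational(9, 2), Mul(-13, Add(-3, Pow(1, 4))))))) = Add(-378988, Mul(-1, Add(Rational(-45, 2), Mul(Rational(9, 2), Mul(-13, Add(-3, 1)))))) = Add(-378988, Mul(-1, Add(Rational(-45, 2), Mul(Rational(9, 2), Mul(-13, -2))))) = Add(-378988, Mul(-1, Add(Rational(-45, 2), Mul(Rational(9, 2), 26)))) = Add(-378988, Mul(-1, Add(Rational(-45, 2), 117))) = Add(-378988, Mul(-1, Rational(189, 2))) = Add(-378988, Rational(-189, 2)) = Rational(-758165, 2)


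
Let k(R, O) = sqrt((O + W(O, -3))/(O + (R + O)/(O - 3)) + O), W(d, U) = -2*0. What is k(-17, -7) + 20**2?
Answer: 400 + 3*I*sqrt(322)/23 ≈ 400.0 + 2.3406*I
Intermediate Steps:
W(d, U) = 0
k(R, O) = sqrt(O + O/(O + (O + R)/(-3 + O))) (k(R, O) = sqrt((O + 0)/(O + (R + O)/(O - 3)) + O) = sqrt(O/(O + (O + R)/(-3 + O)) + O) = sqrt(O + O/(O + (O + R)/(-3 + O))))
k(-17, -7) + 20**2 = sqrt(-7*(-3 - 17 + (-7)**2 - 1*(-7))/(-17 + (-7)**2 - 2*(-7))) + 20**2 = sqrt(-7*(-3 - 17 + 49 + 7)/(-17 + 49 + 14)) + 400 = sqrt(-7*36/46) + 400 = sqrt(-7*1/46*36) + 400 = sqrt(-126/23) + 400 = 3*I*sqrt(322)/23 + 400 = 400 + 3*I*sqrt(322)/23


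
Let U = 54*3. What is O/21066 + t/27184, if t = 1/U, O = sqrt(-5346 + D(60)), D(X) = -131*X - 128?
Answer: 1/4403808 + I*sqrt(13334)/21066 ≈ 2.2708e-7 + 0.0054815*I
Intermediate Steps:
D(X) = -128 - 131*X
U = 162
O = I*sqrt(13334) (O = sqrt(-5346 + (-128 - 131*60)) = sqrt(-5346 + (-128 - 7860)) = sqrt(-5346 - 7988) = sqrt(-13334) = I*sqrt(13334) ≈ 115.47*I)
t = 1/162 ≈ 0.0061728
O/21066 + t/27184 = (I*sqrt(13334))/21066 + (1/162)/27184 = (I*sqrt(13334))*(1/21066) + (1/162)*(1/27184) = I*sqrt(13334)/21066 + 1/4403808 = 1/4403808 + I*sqrt(13334)/21066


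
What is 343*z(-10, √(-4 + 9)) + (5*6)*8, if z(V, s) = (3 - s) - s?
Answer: 1269 - 686*√5 ≈ -264.94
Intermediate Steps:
z(V, s) = 3 - 2*s
343*z(-10, √(-4 + 9)) + (5*6)*8 = 343*(3 - 2*√(-4 + 9)) + (5*6)*8 = 343*(3 - 2*√5) + 30*8 = (1029 - 686*√5) + 240 = 1269 - 686*√5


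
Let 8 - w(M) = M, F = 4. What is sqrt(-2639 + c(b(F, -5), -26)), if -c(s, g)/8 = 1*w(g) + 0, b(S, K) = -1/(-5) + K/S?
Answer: I*sqrt(2911) ≈ 53.954*I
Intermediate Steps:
w(M) = 8 - M
b(S, K) = 1/5 + K/S (b(S, K) = -1*(-1/5) + K/S = 1/5 + K/S)
c(s, g) = -64 + 8*g (c(s, g) = -8*(1*(8 - g) + 0) = -8*((8 - g) + 0) = -8*(8 - g) = -64 + 8*g)
sqrt(-2639 + c(b(F, -5), -26)) = sqrt(-2639 + (-64 + 8*(-26))) = sqrt(-2639 + (-64 - 208)) = sqrt(-2639 - 272) = sqrt(-2911) = I*sqrt(2911)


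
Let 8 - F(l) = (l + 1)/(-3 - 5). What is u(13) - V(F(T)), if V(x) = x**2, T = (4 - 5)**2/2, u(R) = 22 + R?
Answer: -8201/256 ≈ -32.035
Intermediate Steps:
T = 1/2 (T = (-1)**2*(1/2) = 1*(1/2) = 1/2 ≈ 0.50000)
F(l) = 65/8 + l/8 (F(l) = 8 - (l + 1)/(-3 - 5) = 8 - (1 + l)/(-8) = 8 - (1 + l)*(-1)/8 = 8 - (-1/8 - l/8) = 8 + (1/8 + l/8) = 65/8 + l/8)
u(13) - V(F(T)) = (22 + 13) - (65/8 + (1/8)*(1/2))**2 = 35 - (65/8 + 1/16)**2 = 35 - (131/16)**2 = 35 - 1*17161/256 = 35 - 17161/256 = -8201/256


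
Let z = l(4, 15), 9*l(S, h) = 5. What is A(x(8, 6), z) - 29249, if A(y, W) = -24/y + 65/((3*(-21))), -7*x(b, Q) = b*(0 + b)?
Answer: -14740693/504 ≈ -29247.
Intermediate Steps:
l(S, h) = 5/9 (l(S, h) = (⅑)*5 = 5/9)
x(b, Q) = -b²/7 (x(b, Q) = -b*(0 + b)/7 = -b*b/7 = -b²/7)
z = 5/9 ≈ 0.55556
A(y, W) = -65/63 - 24/y (A(y, W) = -24/y + 65/(-63) = -24/y + 65*(-1/63) = -24/y - 65/63 = -65/63 - 24/y)
A(x(8, 6), z) - 29249 = (-65/63 - 24/((-⅐*8²))) - 29249 = (-65/63 - 24/((-⅐*64))) - 29249 = (-65/63 - 24/(-64/7)) - 29249 = (-65/63 - 24*(-7/64)) - 29249 = (-65/63 + 21/8) - 29249 = 803/504 - 29249 = -14740693/504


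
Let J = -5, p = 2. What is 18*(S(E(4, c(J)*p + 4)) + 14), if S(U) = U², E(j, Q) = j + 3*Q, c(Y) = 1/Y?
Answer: 104868/25 ≈ 4194.7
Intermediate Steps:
18*(S(E(4, c(J)*p + 4)) + 14) = 18*((4 + 3*(2/(-5) + 4))² + 14) = 18*((4 + 3*(-⅕*2 + 4))² + 14) = 18*((4 + 3*(-⅖ + 4))² + 14) = 18*((4 + 3*(18/5))² + 14) = 18*((4 + 54/5)² + 14) = 18*((74/5)² + 14) = 18*(5476/25 + 14) = 18*(5826/25) = 104868/25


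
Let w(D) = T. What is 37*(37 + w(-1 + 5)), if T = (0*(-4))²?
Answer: 1369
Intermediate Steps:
T = 0 (T = 0² = 0)
w(D) = 0
37*(37 + w(-1 + 5)) = 37*(37 + 0) = 37*37 = 1369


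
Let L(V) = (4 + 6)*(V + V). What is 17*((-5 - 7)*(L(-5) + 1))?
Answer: 20196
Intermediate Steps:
L(V) = 20*V (L(V) = 10*(2*V) = 20*V)
17*((-5 - 7)*(L(-5) + 1)) = 17*((-5 - 7)*(20*(-5) + 1)) = 17*(-12*(-100 + 1)) = 17*(-12*(-99)) = 17*1188 = 20196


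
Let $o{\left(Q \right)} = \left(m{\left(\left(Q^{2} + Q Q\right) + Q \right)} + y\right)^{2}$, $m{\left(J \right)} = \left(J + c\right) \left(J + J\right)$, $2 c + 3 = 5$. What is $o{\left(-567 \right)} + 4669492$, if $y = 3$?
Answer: $681260514879968588494381$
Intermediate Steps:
$c = 1$ ($c = - \frac{3}{2} + \frac{1}{2} \cdot 5 = - \frac{3}{2} + \frac{5}{2} = 1$)
$m{\left(J \right)} = 2 J \left(1 + J\right)$ ($m{\left(J \right)} = \left(J + 1\right) \left(J + J\right) = \left(1 + J\right) 2 J = 2 J \left(1 + J\right)$)
$o{\left(Q \right)} = \left(3 + 2 \left(Q + 2 Q^{2}\right) \left(1 + Q + 2 Q^{2}\right)\right)^{2}$ ($o{\left(Q \right)} = \left(2 \left(\left(Q^{2} + Q Q\right) + Q\right) \left(1 + \left(\left(Q^{2} + Q Q\right) + Q\right)\right) + 3\right)^{2} = \left(2 \left(\left(Q^{2} + Q^{2}\right) + Q\right) \left(1 + \left(\left(Q^{2} + Q^{2}\right) + Q\right)\right) + 3\right)^{2} = \left(2 \left(2 Q^{2} + Q\right) \left(1 + \left(2 Q^{2} + Q\right)\right) + 3\right)^{2} = \left(2 \left(Q + 2 Q^{2}\right) \left(1 + \left(Q + 2 Q^{2}\right)\right) + 3\right)^{2} = \left(2 \left(Q + 2 Q^{2}\right) \left(1 + Q + 2 Q^{2}\right) + 3\right)^{2} = \left(3 + 2 \left(Q + 2 Q^{2}\right) \left(1 + Q + 2 Q^{2}\right)\right)^{2}$)
$o{\left(-567 \right)} + 4669492 = \left(3 + 2 \left(-567\right) \left(1 + 2 \left(-567\right)\right) \left(1 - 567 \left(1 + 2 \left(-567\right)\right)\right)\right)^{2} + 4669492 = \left(3 + 2 \left(-567\right) \left(1 - 1134\right) \left(1 - 567 \left(1 - 1134\right)\right)\right)^{2} + 4669492 = \left(3 + 2 \left(-567\right) \left(-1133\right) \left(1 - -642411\right)\right)^{2} + 4669492 = \left(3 + 2 \left(-567\right) \left(-1133\right) \left(1 + 642411\right)\right)^{2} + 4669492 = \left(3 + 2 \left(-567\right) \left(-1133\right) 642412\right)^{2} + 4669492 = \left(3 + 825385070664\right)^{2} + 4669492 = 825385070667^{2} + 4669492 = 681260514879968583824889 + 4669492 = 681260514879968588494381$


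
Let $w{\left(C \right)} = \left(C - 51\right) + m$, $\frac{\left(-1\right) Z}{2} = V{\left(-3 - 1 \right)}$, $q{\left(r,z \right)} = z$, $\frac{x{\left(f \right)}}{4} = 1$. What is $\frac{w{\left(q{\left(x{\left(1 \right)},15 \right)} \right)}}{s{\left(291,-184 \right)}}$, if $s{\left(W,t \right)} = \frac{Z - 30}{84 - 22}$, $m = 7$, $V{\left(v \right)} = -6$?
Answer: $\frac{899}{9} \approx 99.889$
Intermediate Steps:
$x{\left(f \right)} = 4$ ($x{\left(f \right)} = 4 \cdot 1 = 4$)
$Z = 12$ ($Z = \left(-2\right) \left(-6\right) = 12$)
$w{\left(C \right)} = -44 + C$ ($w{\left(C \right)} = \left(C - 51\right) + 7 = \left(-51 + C\right) + 7 = -44 + C$)
$s{\left(W,t \right)} = - \frac{9}{31}$ ($s{\left(W,t \right)} = \frac{12 - 30}{84 - 22} = - \frac{18}{62} = \left(-18\right) \frac{1}{62} = - \frac{9}{31}$)
$\frac{w{\left(q{\left(x{\left(1 \right)},15 \right)} \right)}}{s{\left(291,-184 \right)}} = \frac{-44 + 15}{- \frac{9}{31}} = \left(-29\right) \left(- \frac{31}{9}\right) = \frac{899}{9}$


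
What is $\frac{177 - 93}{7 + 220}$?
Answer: $\frac{84}{227} \approx 0.37004$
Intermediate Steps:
$\frac{177 - 93}{7 + 220} = \frac{84}{227}$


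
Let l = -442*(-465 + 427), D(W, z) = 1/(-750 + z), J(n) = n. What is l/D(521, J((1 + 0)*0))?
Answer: -12597000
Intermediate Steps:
l = 16796 (l = -442*(-38) = 16796)
l/D(521, J((1 + 0)*0)) = 16796/(1/(-750 + (1 + 0)*0)) = 16796/(1/(-750 + 1*0)) = 16796/(1/(-750 + 0)) = 16796/(1/(-750)) = 16796/(-1/750) = 16796*(-750) = -12597000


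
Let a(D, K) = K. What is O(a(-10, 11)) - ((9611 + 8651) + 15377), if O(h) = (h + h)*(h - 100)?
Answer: -35597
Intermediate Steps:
O(h) = 2*h*(-100 + h) (O(h) = (2*h)*(-100 + h) = 2*h*(-100 + h))
O(a(-10, 11)) - ((9611 + 8651) + 15377) = 2*11*(-100 + 11) - ((9611 + 8651) + 15377) = 2*11*(-89) - (18262 + 15377) = -1958 - 1*33639 = -1958 - 33639 = -35597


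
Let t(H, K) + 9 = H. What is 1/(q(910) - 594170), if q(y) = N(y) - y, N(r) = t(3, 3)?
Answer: -1/595086 ≈ -1.6804e-6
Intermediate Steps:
t(H, K) = -9 + H
N(r) = -6 (N(r) = -9 + 3 = -6)
q(y) = -6 - y
1/(q(910) - 594170) = 1/((-6 - 1*910) - 594170) = 1/((-6 - 910) - 594170) = 1/(-916 - 594170) = 1/(-595086) = -1/595086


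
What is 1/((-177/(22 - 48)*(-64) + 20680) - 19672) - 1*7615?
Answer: -56655587/7440 ≈ -7615.0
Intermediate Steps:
1/((-177/(22 - 48)*(-64) + 20680) - 19672) - 1*7615 = 1/((-177/(-26)*(-64) + 20680) - 19672) - 7615 = 1/((-177*(-1/26)*(-64) + 20680) - 19672) - 7615 = 1/(((177/26)*(-64) + 20680) - 19672) - 7615 = 1/((-5664/13 + 20680) - 19672) - 7615 = 1/(263176/13 - 19672) - 7615 = 1/(7440/13) - 7615 = 13/7440 - 7615 = -56655587/7440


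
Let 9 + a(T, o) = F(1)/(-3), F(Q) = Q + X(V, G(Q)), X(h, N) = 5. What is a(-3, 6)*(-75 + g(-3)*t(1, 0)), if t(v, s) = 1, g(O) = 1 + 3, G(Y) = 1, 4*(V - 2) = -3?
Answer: 781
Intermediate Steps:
V = 5/4 (V = 2 + (¼)*(-3) = 2 - ¾ = 5/4 ≈ 1.2500)
g(O) = 4
F(Q) = 5 + Q (F(Q) = Q + 5 = 5 + Q)
a(T, o) = -11 (a(T, o) = -9 + (5 + 1)/(-3) = -9 + 6*(-⅓) = -9 - 2 = -11)
a(-3, 6)*(-75 + g(-3)*t(1, 0)) = -11*(-75 + 4*1) = -11*(-75 + 4) = -11*(-71) = 781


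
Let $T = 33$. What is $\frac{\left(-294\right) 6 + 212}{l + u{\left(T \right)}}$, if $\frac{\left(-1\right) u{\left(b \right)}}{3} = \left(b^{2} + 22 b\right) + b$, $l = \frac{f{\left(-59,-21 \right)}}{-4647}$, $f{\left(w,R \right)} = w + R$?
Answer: $\frac{901518}{3220361} \approx 0.27994$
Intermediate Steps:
$f{\left(w,R \right)} = R + w$
$l = \frac{80}{4647}$ ($l = \frac{-21 - 59}{-4647} = \left(-80\right) \left(- \frac{1}{4647}\right) = \frac{80}{4647} \approx 0.017215$)
$u{\left(b \right)} = - 69 b - 3 b^{2}$ ($u{\left(b \right)} = - 3 \left(\left(b^{2} + 22 b\right) + b\right) = - 3 \left(b^{2} + 23 b\right) = - 69 b - 3 b^{2}$)
$\frac{\left(-294\right) 6 + 212}{l + u{\left(T \right)}} = \frac{\left(-294\right) 6 + 212}{\frac{80}{4647} - 99 \left(23 + 33\right)} = \frac{-1764 + 212}{\frac{80}{4647} - 99 \cdot 56} = - \frac{1552}{\frac{80}{4647} - 5544} = - \frac{1552}{- \frac{25762888}{4647}} = \left(-1552\right) \left(- \frac{4647}{25762888}\right) = \frac{901518}{3220361}$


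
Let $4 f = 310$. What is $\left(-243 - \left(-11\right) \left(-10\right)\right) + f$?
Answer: $- \frac{551}{2} \approx -275.5$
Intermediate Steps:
$f = \frac{155}{2}$ ($f = \frac{1}{4} \cdot 310 = \frac{155}{2} \approx 77.5$)
$\left(-243 - \left(-11\right) \left(-10\right)\right) + f = \left(-243 - \left(-11\right) \left(-10\right)\right) + \frac{155}{2} = \left(-243 - 110\right) + \frac{155}{2} = -353 + \frac{155}{2} = - \frac{551}{2}$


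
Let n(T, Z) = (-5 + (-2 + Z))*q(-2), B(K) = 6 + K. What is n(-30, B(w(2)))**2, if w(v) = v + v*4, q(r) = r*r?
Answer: 1296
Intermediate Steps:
q(r) = r**2
w(v) = 5*v (w(v) = v + 4*v = 5*v)
n(T, Z) = -28 + 4*Z (n(T, Z) = (-5 + (-2 + Z))*(-2)**2 = (-7 + Z)*4 = -28 + 4*Z)
n(-30, B(w(2)))**2 = (-28 + 4*(6 + 5*2))**2 = (-28 + 4*(6 + 10))**2 = (-28 + 4*16)**2 = (-28 + 64)**2 = 36**2 = 1296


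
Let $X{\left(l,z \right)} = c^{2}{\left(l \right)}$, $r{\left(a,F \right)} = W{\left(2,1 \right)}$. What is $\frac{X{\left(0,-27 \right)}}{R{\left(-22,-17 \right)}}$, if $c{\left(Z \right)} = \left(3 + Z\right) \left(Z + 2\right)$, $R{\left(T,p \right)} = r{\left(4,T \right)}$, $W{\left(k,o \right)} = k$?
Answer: $18$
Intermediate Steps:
$r{\left(a,F \right)} = 2$
$R{\left(T,p \right)} = 2$
$c{\left(Z \right)} = \left(2 + Z\right) \left(3 + Z\right)$ ($c{\left(Z \right)} = \left(3 + Z\right) \left(2 + Z\right) = \left(2 + Z\right) \left(3 + Z\right)$)
$X{\left(l,z \right)} = \left(6 + l^{2} + 5 l\right)^{2}$
$\frac{X{\left(0,-27 \right)}}{R{\left(-22,-17 \right)}} = \frac{\left(6 + 0^{2} + 5 \cdot 0\right)^{2}}{2} = \left(6 + 0 + 0\right)^{2} \cdot \frac{1}{2} = 6^{2} \cdot \frac{1}{2} = 36 \cdot \frac{1}{2} = 18$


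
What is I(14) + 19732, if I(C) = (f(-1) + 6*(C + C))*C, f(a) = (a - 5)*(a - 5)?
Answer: 22588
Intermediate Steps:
f(a) = (-5 + a)² (f(a) = (-5 + a)*(-5 + a) = (-5 + a)²)
I(C) = C*(36 + 12*C) (I(C) = ((-5 - 1)² + 6*(C + C))*C = ((-6)² + 6*(2*C))*C = (36 + 12*C)*C = C*(36 + 12*C))
I(14) + 19732 = 12*14*(3 + 14) + 19732 = 12*14*17 + 19732 = 2856 + 19732 = 22588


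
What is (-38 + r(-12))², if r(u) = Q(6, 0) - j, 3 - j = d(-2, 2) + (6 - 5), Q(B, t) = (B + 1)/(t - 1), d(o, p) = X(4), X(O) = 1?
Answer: 2116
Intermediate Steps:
d(o, p) = 1
Q(B, t) = (1 + B)/(-1 + t)
j = 1 (j = 3 - (1 + (6 - 5)) = 3 - (1 + 1) = 3 - 1*2 = 3 - 2 = 1)
r(u) = -8 (r(u) = (1 + 6)/(-1 + 0) - 1*1 = 7/(-1) - 1 = -1*7 - 1 = -7 - 1 = -8)
(-38 + r(-12))² = (-38 - 8)² = (-46)² = 2116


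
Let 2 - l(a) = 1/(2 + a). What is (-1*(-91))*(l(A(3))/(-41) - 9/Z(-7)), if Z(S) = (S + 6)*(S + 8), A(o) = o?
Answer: 167076/205 ≈ 815.00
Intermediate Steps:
l(a) = 2 - 1/(2 + a)
Z(S) = (6 + S)*(8 + S)
(-1*(-91))*(l(A(3))/(-41) - 9/Z(-7)) = (-1*(-91))*(((3 + 2*3)/(2 + 3))/(-41) - 9/(48 + (-7)² + 14*(-7))) = 91*(((3 + 6)/5)*(-1/41) - 9/(48 + 49 - 98)) = 91*(((⅕)*9)*(-1/41) - 9/(-1)) = 91*((9/5)*(-1/41) - 9*(-1)) = 91*(-9/205 + 9) = 91*(1836/205) = 167076/205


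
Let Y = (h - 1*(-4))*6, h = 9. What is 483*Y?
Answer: 37674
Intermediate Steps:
Y = 78 (Y = (9 - 1*(-4))*6 = (9 + 4)*6 = 13*6 = 78)
483*Y = 483*78 = 37674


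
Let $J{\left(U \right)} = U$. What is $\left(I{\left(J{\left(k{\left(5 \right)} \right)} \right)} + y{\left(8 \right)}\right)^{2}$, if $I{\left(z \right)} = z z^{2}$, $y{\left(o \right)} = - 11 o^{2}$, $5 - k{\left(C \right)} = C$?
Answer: $495616$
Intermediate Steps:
$k{\left(C \right)} = 5 - C$
$I{\left(z \right)} = z^{3}$
$\left(I{\left(J{\left(k{\left(5 \right)} \right)} \right)} + y{\left(8 \right)}\right)^{2} = \left(\left(5 - 5\right)^{3} - 11 \cdot 8^{2}\right)^{2} = \left(\left(5 - 5\right)^{3} - 704\right)^{2} = \left(0^{3} - 704\right)^{2} = \left(0 - 704\right)^{2} = \left(-704\right)^{2} = 495616$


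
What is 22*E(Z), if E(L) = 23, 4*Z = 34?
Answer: 506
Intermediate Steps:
Z = 17/2 (Z = (¼)*34 = 17/2 ≈ 8.5000)
22*E(Z) = 22*23 = 506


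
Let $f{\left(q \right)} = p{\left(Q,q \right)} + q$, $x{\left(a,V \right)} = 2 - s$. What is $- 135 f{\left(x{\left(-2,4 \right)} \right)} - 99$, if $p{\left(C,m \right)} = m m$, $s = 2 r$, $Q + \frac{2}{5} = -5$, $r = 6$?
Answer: $-12249$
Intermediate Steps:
$Q = - \frac{27}{5}$ ($Q = - \frac{2}{5} - 5 = - \frac{27}{5} \approx -5.4$)
$s = 12$ ($s = 2 \cdot 6 = 12$)
$x{\left(a,V \right)} = -10$ ($x{\left(a,V \right)} = 2 - 12 = -10$)
$p{\left(C,m \right)} = m^{2}$
$f{\left(q \right)} = q + q^{2}$ ($f{\left(q \right)} = q^{2} + q = q + q^{2}$)
$- 135 f{\left(x{\left(-2,4 \right)} \right)} - 99 = - 135 \left(- 10 \left(1 - 10\right)\right) - 99 = - 135 \left(\left(-10\right) \left(-9\right)\right) - 99 = \left(-135\right) 90 - 99 = -12150 - 99 = -12249$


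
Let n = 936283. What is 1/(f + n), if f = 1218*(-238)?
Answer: 1/646399 ≈ 1.5470e-6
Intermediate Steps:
f = -289884
1/(f + n) = 1/(-289884 + 936283) = 1/646399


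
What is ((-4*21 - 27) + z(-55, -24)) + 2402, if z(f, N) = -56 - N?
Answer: 2259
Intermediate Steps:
((-4*21 - 27) + z(-55, -24)) + 2402 = ((-4*21 - 27) + (-56 - 1*(-24))) + 2402 = ((-84 - 27) + (-56 + 24)) + 2402 = (-111 - 32) + 2402 = -143 + 2402 = 2259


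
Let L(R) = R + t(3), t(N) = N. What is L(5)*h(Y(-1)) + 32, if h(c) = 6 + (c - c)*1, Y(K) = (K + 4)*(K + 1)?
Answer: 80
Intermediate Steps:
Y(K) = (1 + K)*(4 + K) (Y(K) = (4 + K)*(1 + K) = (1 + K)*(4 + K))
L(R) = 3 + R (L(R) = R + 3 = 3 + R)
h(c) = 6 (h(c) = 6 + 0*1 = 6 + 0 = 6)
L(5)*h(Y(-1)) + 32 = (3 + 5)*6 + 32 = 8*6 + 32 = 48 + 32 = 80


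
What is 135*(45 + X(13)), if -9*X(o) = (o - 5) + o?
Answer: 5760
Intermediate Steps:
X(o) = 5/9 - 2*o/9 (X(o) = -((o - 5) + o)/9 = -((-5 + o) + o)/9 = -(-5 + 2*o)/9 = 5/9 - 2*o/9)
135*(45 + X(13)) = 135*(45 + (5/9 - 2/9*13)) = 135*(45 + (5/9 - 26/9)) = 135*(45 - 7/3) = 135*(128/3) = 5760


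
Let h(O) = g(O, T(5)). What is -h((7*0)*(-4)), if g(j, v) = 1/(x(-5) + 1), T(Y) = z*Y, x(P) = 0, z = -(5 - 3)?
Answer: -1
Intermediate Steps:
z = -2 (z = -1*2 = -2)
T(Y) = -2*Y
g(j, v) = 1 (g(j, v) = 1/(0 + 1) = 1/1 = 1)
h(O) = 1
-h((7*0)*(-4)) = -1*1 = -1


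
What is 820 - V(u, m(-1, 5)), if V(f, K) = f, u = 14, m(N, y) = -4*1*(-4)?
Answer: 806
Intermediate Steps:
m(N, y) = 16 (m(N, y) = -4*(-4) = 16)
820 - V(u, m(-1, 5)) = 820 - 1*14 = 820 - 14 = 806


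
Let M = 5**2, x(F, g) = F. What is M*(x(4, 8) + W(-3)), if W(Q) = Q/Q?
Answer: 125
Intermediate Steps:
W(Q) = 1
M = 25
M*(x(4, 8) + W(-3)) = 25*(4 + 1) = 25*5 = 125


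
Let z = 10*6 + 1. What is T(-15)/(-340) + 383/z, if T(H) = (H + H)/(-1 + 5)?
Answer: 52271/8296 ≈ 6.3008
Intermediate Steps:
z = 61 (z = 60 + 1 = 61)
T(H) = H/2 (T(H) = (2*H)/4 = (2*H)*(¼) = H/2)
T(-15)/(-340) + 383/z = ((½)*(-15))/(-340) + 383/61 = -15/2*(-1/340) + 383*(1/61) = 3/136 + 383/61 = 52271/8296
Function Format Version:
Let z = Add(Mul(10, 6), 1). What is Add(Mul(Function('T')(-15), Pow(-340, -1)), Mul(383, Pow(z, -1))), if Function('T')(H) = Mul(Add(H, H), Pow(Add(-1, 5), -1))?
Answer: Rational(52271, 8296) ≈ 6.3008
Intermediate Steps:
z = 61 (z = Add(60, 1) = 61)
Function('T')(H) = Mul(Rational(1, 2), H) (Function('T')(H) = Mul(Mul(2, H), Pow(4, -1)) = Mul(Mul(2, H), Rational(1, 4)) = Mul(Rational(1, 2), H))
Add(Mul(Function('T')(-15), Pow(-340, -1)), Mul(383, Pow(z, -1))) = Add(Mul(Mul(Rational(1, 2), -15), Pow(-340, -1)), Mul(383, Pow(61, -1))) = Add(Mul(Rational(-15, 2), Rational(-1, 340)), Mul(383, Rational(1, 61))) = Add(Rational(3, 136), Rational(383, 61)) = Rational(52271, 8296)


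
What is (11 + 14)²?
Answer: 625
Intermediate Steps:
(11 + 14)² = 25² = 625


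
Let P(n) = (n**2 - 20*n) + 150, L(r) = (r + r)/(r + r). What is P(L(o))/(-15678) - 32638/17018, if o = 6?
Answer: -3835283/1991106 ≈ -1.9262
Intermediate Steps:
L(r) = 1 (L(r) = (2*r)/((2*r)) = (2*r)*(1/(2*r)) = 1)
P(n) = 150 + n**2 - 20*n
P(L(o))/(-15678) - 32638/17018 = (150 + 1**2 - 20*1)/(-15678) - 32638/17018 = (150 + 1 - 20)*(-1/15678) - 32638*1/17018 = 131*(-1/15678) - 16319/8509 = -131/15678 - 16319/8509 = -3835283/1991106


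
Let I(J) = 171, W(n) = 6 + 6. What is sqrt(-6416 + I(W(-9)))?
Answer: I*sqrt(6245) ≈ 79.025*I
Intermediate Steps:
W(n) = 12
sqrt(-6416 + I(W(-9))) = sqrt(-6416 + 171) = sqrt(-6245) = I*sqrt(6245)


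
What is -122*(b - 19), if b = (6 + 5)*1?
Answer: 976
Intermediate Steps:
b = 11 (b = 11*1 = 11)
-122*(b - 19) = -122*(11 - 19) = -122*(-8) = 976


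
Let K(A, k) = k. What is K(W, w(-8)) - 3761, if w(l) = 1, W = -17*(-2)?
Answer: -3760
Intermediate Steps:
W = 34
K(W, w(-8)) - 3761 = 1 - 3761 = -3760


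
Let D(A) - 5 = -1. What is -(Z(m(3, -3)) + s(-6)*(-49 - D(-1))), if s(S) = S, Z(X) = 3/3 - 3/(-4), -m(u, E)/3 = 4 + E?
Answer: -1279/4 ≈ -319.75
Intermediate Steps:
D(A) = 4 (D(A) = 5 - 1 = 4)
m(u, E) = -12 - 3*E (m(u, E) = -3*(4 + E) = -12 - 3*E)
Z(X) = 7/4 (Z(X) = 3*(⅓) - 3*(-¼) = 1 + ¾ = 7/4)
-(Z(m(3, -3)) + s(-6)*(-49 - D(-1))) = -(7/4 - 6*(-49 - 1*4)) = -(7/4 - 6*(-49 - 4)) = -(7/4 - 6*(-53)) = -(7/4 + 318) = -1*1279/4 = -1279/4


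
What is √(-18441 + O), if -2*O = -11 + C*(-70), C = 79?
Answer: I*√62682/2 ≈ 125.18*I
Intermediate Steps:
O = 5541/2 (O = -(-11 + 79*(-70))/2 = -(-11 - 5530)/2 = -½*(-5541) = 5541/2 ≈ 2770.5)
√(-18441 + O) = √(-18441 + 5541/2) = √(-31341/2) = I*√62682/2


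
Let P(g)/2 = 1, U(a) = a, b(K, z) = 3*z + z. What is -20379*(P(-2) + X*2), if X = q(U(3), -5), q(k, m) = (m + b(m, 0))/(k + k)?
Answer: -6793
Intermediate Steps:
b(K, z) = 4*z
q(k, m) = m/(2*k) (q(k, m) = (m + 4*0)/(k + k) = (m + 0)/((2*k)) = m*(1/(2*k)) = m/(2*k))
X = -5/6 (X = (1/2)*(-5)/3 = (1/2)*(-5)*(1/3) = -5/6 ≈ -0.83333)
P(g) = 2 (P(g) = 2*1 = 2)
-20379*(P(-2) + X*2) = -20379*(2 - 5/6*2) = -20379*(2 - 5/3) = -20379*1/3 = -6793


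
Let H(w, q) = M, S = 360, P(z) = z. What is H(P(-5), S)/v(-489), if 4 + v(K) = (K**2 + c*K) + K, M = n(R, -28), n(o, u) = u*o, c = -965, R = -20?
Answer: 560/710513 ≈ 0.00078816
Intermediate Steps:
n(o, u) = o*u
M = 560 (M = -20*(-28) = 560)
H(w, q) = 560
v(K) = -4 + K**2 - 964*K (v(K) = -4 + ((K**2 - 965*K) + K) = -4 + (K**2 - 964*K) = -4 + K**2 - 964*K)
H(P(-5), S)/v(-489) = 560/(-4 + (-489)**2 - 964*(-489)) = 560/(-4 + 239121 + 471396) = 560/710513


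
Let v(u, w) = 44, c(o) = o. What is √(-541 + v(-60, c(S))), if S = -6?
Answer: I*√497 ≈ 22.293*I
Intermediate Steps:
√(-541 + v(-60, c(S))) = √(-541 + 44) = √(-497) = I*√497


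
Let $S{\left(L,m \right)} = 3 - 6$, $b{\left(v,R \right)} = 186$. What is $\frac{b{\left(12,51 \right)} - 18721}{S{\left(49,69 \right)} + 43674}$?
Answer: $- \frac{18535}{43671} \approx -0.42442$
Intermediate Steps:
$S{\left(L,m \right)} = -3$
$\frac{b{\left(12,51 \right)} - 18721}{S{\left(49,69 \right)} + 43674} = \frac{186 - 18721}{-3 + 43674} = - \frac{18535}{43671}$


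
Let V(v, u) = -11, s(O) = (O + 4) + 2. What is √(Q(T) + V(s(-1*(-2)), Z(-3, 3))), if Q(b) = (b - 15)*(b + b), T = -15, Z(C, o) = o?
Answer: √889 ≈ 29.816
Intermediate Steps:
s(O) = 6 + O (s(O) = (4 + O) + 2 = 6 + O)
Q(b) = 2*b*(-15 + b) (Q(b) = (-15 + b)*(2*b) = 2*b*(-15 + b))
√(Q(T) + V(s(-1*(-2)), Z(-3, 3))) = √(2*(-15)*(-15 - 15) - 11) = √(2*(-15)*(-30) - 11) = √(900 - 11) = √889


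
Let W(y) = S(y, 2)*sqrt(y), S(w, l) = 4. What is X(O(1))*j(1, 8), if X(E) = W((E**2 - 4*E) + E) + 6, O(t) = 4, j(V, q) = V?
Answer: 14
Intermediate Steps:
W(y) = 4*sqrt(y)
X(E) = 6 + 4*sqrt(E**2 - 3*E) (X(E) = 4*sqrt((E**2 - 4*E) + E) + 6 = 4*sqrt(E**2 - 3*E) + 6 = 6 + 4*sqrt(E**2 - 3*E))
X(O(1))*j(1, 8) = (6 + 4*sqrt(4*(-3 + 4)))*1 = (6 + 4*sqrt(4*1))*1 = (6 + 4*sqrt(4))*1 = (6 + 4*2)*1 = (6 + 8)*1 = 14*1 = 14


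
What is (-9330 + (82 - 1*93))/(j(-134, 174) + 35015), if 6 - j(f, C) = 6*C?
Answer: -9341/33977 ≈ -0.27492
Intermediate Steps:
j(f, C) = 6 - 6*C
(-9330 + (82 - 1*93))/(j(-134, 174) + 35015) = (-9330 + (82 - 1*93))/((6 - 6*174) + 35015) = (-9330 + (82 - 93))/((6 - 1044) + 35015) = (-9330 - 11)/(-1038 + 35015) = -9341/33977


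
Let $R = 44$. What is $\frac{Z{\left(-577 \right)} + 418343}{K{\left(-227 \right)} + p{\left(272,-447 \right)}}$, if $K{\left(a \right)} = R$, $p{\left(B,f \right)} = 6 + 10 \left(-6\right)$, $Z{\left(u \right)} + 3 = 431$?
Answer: $- \frac{418771}{10} \approx -41877.0$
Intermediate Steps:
$Z{\left(u \right)} = 428$ ($Z{\left(u \right)} = -3 + 431 = 428$)
$p{\left(B,f \right)} = -54$ ($p{\left(B,f \right)} = 6 - 60 = -54$)
$K{\left(a \right)} = 44$
$\frac{Z{\left(-577 \right)} + 418343}{K{\left(-227 \right)} + p{\left(272,-447 \right)}} = \frac{428 + 418343}{44 - 54} = \frac{418771}{-10} = 418771 \left(- \frac{1}{10}\right) = - \frac{418771}{10}$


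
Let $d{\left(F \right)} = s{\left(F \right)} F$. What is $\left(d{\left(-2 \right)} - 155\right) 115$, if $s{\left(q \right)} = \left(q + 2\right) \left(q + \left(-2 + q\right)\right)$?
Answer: $-17825$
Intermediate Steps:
$s{\left(q \right)} = \left(-2 + 2 q\right) \left(2 + q\right)$ ($s{\left(q \right)} = \left(2 + q\right) \left(-2 + 2 q\right) = \left(-2 + 2 q\right) \left(2 + q\right)$)
$d{\left(F \right)} = F \left(-4 + 2 F + 2 F^{2}\right)$ ($d{\left(F \right)} = \left(-4 + 2 F + 2 F^{2}\right) F = F \left(-4 + 2 F + 2 F^{2}\right)$)
$\left(d{\left(-2 \right)} - 155\right) 115 = \left(2 \left(-2\right) \left(-2 - 2 + \left(-2\right)^{2}\right) - 155\right) 115 = \left(2 \left(-2\right) \left(-2 - 2 + 4\right) - 155\right) 115 = \left(2 \left(-2\right) 0 - 155\right) 115 = \left(0 - 155\right) 115 = \left(-155\right) 115 = -17825$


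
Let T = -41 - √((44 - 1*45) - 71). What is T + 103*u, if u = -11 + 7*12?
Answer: 7478 - 6*I*√2 ≈ 7478.0 - 8.4853*I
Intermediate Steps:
u = 73 (u = -11 + 84 = 73)
T = -41 - 6*I*√2 (T = -41 - √((44 - 45) - 71) = -41 - √(-1 - 71) = -41 - √(-72) = -41 - 6*I*√2 ≈ -41.0 - 8.4853*I)
T + 103*u = (-41 - 6*I*√2) + 103*73 = (-41 - 6*I*√2) + 7519 = 7478 - 6*I*√2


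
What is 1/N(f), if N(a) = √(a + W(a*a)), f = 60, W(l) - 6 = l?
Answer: √3666/3666 ≈ 0.016516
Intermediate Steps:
W(l) = 6 + l
N(a) = √(6 + a + a²) (N(a) = √(a + (6 + a*a)) = √(a + (6 + a²)) = √(6 + a + a²))
1/N(f) = 1/(√(6 + 60 + 60²)) = 1/(√(6 + 60 + 3600)) = 1/(√3666) = √3666/3666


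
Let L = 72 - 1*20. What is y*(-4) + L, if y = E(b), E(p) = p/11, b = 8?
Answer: 540/11 ≈ 49.091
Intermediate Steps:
E(p) = p/11 (E(p) = p*(1/11) = p/11)
y = 8/11 (y = (1/11)*8 = 8/11 ≈ 0.72727)
L = 52 (L = 72 - 20 = 52)
y*(-4) + L = (8/11)*(-4) + 52 = -32/11 + 52 = 540/11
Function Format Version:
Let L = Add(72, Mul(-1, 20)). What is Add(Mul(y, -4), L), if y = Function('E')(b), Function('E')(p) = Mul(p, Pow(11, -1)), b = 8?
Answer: Rational(540, 11) ≈ 49.091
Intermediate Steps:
Function('E')(p) = Mul(Rational(1, 11), p) (Function('E')(p) = Mul(p, Rational(1, 11)) = Mul(Rational(1, 11), p))
y = Rational(8, 11) (y = Mul(Rational(1, 11), 8) = Rational(8, 11) ≈ 0.72727)
L = 52 (L = Add(72, -20) = 52)
Add(Mul(y, -4), L) = Add(Mul(Rational(8, 11), -4), 52) = Add(Rational(-32, 11), 52) = Rational(540, 11)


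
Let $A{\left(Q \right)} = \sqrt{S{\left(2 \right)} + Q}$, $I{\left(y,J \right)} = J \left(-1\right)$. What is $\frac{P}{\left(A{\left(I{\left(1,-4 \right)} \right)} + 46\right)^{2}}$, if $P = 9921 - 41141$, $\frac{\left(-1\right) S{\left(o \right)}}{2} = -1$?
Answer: $- \frac{31220}{\left(46 + \sqrt{6}\right)^{2}} \approx -13.3$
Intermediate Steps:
$S{\left(o \right)} = 2$ ($S{\left(o \right)} = \left(-2\right) \left(-1\right) = 2$)
$P = -31220$ ($P = 9921 - 41141 = -31220$)
$I{\left(y,J \right)} = - J$
$A{\left(Q \right)} = \sqrt{2 + Q}$
$\frac{P}{\left(A{\left(I{\left(1,-4 \right)} \right)} + 46\right)^{2}} = - \frac{31220}{\left(\sqrt{2 - -4} + 46\right)^{2}} = - \frac{31220}{\left(\sqrt{2 + 4} + 46\right)^{2}} = - \frac{31220}{\left(\sqrt{6} + 46\right)^{2}} = - \frac{31220}{\left(46 + \sqrt{6}\right)^{2}}$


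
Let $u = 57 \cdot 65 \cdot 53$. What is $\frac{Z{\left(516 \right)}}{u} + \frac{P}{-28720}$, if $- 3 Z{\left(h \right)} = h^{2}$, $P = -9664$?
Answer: $- \frac{2713692}{23498345} \approx -0.11548$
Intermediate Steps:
$Z{\left(h \right)} = - \frac{h^{2}}{3}$
$u = 196365$ ($u = 3705 \cdot 53 = 196365$)
$\frac{Z{\left(516 \right)}}{u} + \frac{P}{-28720} = \frac{\left(- \frac{1}{3}\right) 516^{2}}{196365} - \frac{9664}{-28720} = \left(- \frac{1}{3}\right) 266256 \cdot \frac{1}{196365} - - \frac{604}{1795} = \left(-88752\right) \frac{1}{196365} + \frac{604}{1795} = - \frac{29584}{65455} + \frac{604}{1795} = - \frac{2713692}{23498345}$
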